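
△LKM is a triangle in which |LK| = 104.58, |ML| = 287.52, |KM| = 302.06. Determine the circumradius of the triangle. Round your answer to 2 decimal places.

By the law of cosines, cos L = (|ML|² + |LK|² − |KM|²) / (2·|ML|·|LK|) ≈ 0.03932, so ∠L ≈ 87.75°.
Circumradius = |KM|/(2 sin L) ≈ 151.15.

R ≈ 151.15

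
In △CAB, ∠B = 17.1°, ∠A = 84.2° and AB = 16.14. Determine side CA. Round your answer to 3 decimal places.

The third angle is ∠C = 180° − ∠A − ∠B = 78.70°.
Law of sines: CA = AB·sin B/sin C ≈ 4.8396.

4.840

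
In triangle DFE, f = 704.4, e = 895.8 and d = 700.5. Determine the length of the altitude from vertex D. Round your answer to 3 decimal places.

Semiperimeter s = (700.5 + 704.4 + 895.8)/2 = 1150.3.
Heron's formula: area = √(1150.3·449.85·445.95·254.55) ≈ 2.4237e+05.
The altitude from D has length 2·area/d ≈ 691.99.

h_D ≈ 691.991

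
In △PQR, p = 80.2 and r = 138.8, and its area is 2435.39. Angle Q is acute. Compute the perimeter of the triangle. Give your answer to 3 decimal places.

294.355

From area = ½·r·p·sin Q, we get sin Q = 2·area/(r·p) ≈ 0.43756.
Taking the acute solution, ∠Q ≈ 25.95°.
Law of cosines then gives q ≈ 75.355.
Perimeter = 80.2 + 75.355 + 138.8 = 294.35.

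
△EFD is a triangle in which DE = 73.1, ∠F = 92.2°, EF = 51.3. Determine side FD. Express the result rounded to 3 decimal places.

Law of sines: sin D = EF·sin F/DE ≈ 0.70126.
Since DE ≥ EF, only the acute value applies: ∠D ≈ 44.53°.
Then ∠E = 180° − ∠F − ∠D ≈ 43.27°.
Law of sines gives FD = DE·sin E/sin F ≈ 50.144.

50.144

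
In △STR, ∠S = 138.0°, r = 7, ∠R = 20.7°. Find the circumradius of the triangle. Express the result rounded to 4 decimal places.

The third angle is ∠T = 180° − ∠R − ∠S = 21.30°.
Law of sines: s = r·sin S/sin R ≈ 13.251.
Law of sines: t = r·sin T/sin R ≈ 7.1936.
Circumradius = r/(2 sin R) ≈ 9.9017.

9.9017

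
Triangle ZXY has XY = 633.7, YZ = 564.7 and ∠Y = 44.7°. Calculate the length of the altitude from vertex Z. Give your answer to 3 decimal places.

h_Z ≈ 397.207

By the law of cosines, ZX² = XY² + YZ² − 2·XY·YZ·cos Y = 2.1174e+05, so ZX ≈ 460.15.
Area = ½·XY·YZ·sin Y ≈ 1.2586e+05.
The altitude from Z has length 2·area/XY ≈ 397.21.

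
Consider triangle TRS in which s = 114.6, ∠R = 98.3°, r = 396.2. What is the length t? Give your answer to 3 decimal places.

Law of sines: sin S = s·sin R/r ≈ 0.28622.
Since r ≥ s, only the acute value applies: ∠S ≈ 16.63°.
Then ∠T = 180° − ∠R − ∠S ≈ 65.07°.
Law of sines gives t = r·sin T/sin R ≈ 363.08.

363.082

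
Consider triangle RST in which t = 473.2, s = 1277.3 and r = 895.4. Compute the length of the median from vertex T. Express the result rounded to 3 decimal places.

m_T ≈ 1077.329

Median from T: ½√(2·r² + 2·s² − t²) ≈ 1077.3.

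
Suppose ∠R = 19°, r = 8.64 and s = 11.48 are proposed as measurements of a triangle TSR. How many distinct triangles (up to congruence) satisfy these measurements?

2

s·sin R = 11.48·sin(19°) ≈ 3.738.
Since s sin R < r < s (3.738 < 8.64 < 11.48), two triangles exist.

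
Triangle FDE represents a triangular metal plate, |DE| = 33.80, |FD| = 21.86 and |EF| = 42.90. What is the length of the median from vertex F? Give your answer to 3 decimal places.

29.555

Median from F: ½√(2·|EF|² + 2·|FD|² − |DE|²) ≈ 29.555.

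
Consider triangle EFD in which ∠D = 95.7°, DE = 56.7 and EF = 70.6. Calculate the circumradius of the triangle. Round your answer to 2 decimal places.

Law of sines: sin F = DE·sin D/EF ≈ 0.79915.
Since EF ≥ DE, only the acute value applies: ∠F ≈ 53.05°.
Then ∠E = 180° − ∠D − ∠F ≈ 31.25°.
Law of sines gives FD = EF·sin E/sin D ≈ 36.809.
Circumradius = EF/(2 sin D) ≈ 35.475.

R ≈ 35.48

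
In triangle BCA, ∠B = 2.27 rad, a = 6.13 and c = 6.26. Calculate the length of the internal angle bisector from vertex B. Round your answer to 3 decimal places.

By the law of cosines, b² = c² + a² − 2·c·a·cos B = 126.16, so b ≈ 11.232.
The bisector from B has length 2·c·a·cos(∠B/2)/(c+a) ≈ 2.6148.

2.615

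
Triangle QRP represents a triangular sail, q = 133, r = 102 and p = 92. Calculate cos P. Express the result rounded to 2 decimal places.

0.72

By the law of cosines, cos P = (q² + r² − p²) / (2·q·r) ≈ 0.72346, so ∠P ≈ 0.762 rad.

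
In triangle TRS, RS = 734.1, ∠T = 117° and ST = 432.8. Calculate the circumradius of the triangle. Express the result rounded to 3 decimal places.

411.950

Law of sines: sin R = ST·sin T/RS ≈ 0.52531.
Since RS ≥ ST, only the acute value applies: ∠R ≈ 31.69°.
Then ∠S = 180° − ∠T − ∠R ≈ 31.31°.
Law of sines gives TR = RS·sin S/sin T ≈ 428.17.
Circumradius = RS/(2 sin T) ≈ 411.95.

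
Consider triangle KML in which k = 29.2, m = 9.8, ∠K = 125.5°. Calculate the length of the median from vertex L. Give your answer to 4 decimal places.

Law of sines: sin M = m·sin K/k ≈ 0.27323.
Since k ≥ m, only the acute value applies: ∠M ≈ 15.86°.
Then ∠L = 180° − ∠K − ∠M ≈ 38.64°.
Law of sines gives l = k·sin L/sin K ≈ 22.398.
Median from L: ½√(2·k² + 2·m² − l²) ≈ 18.679.

18.6795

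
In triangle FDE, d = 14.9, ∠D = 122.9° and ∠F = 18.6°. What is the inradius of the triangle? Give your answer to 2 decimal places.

The third angle is ∠E = 180° − ∠F − ∠D = 38.50°.
Law of sines: f = d·sin F/sin D ≈ 5.6603.
Law of sines: e = d·sin E/sin D ≈ 11.047.
Area = ½·d·f·sin E ≈ 26.251.
Semiperimeter s = (5.6603+14.9+11.047)/2 = 15.804.
Inradius = area/s = 26.251/15.804 ≈ 1.6611.

r ≈ 1.66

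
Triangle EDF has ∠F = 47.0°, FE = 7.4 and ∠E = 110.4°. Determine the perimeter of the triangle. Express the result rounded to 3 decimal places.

The third angle is ∠D = 180° − ∠F − ∠E = 22.60°.
Law of sines: DF = FE·sin E/sin D ≈ 18.048.
Law of sines: ED = FE·sin F/sin D ≈ 14.083.
Semiperimeter s = (18.048+7.4+14.083)/2 = 19.766.
Perimeter = 18.048 + 7.4 + 14.083 = 39.531.

perimeter ≈ 39.531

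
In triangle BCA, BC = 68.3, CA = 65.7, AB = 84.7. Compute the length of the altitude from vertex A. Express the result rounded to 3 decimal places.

Semiperimeter s = (65.7 + 84.7 + 68.3)/2 = 109.35.
Heron's formula: area = √(109.35·43.65·24.65·41.05) ≈ 2197.7.
The altitude from A has length 2·area/BC ≈ 64.354.

h_A ≈ 64.354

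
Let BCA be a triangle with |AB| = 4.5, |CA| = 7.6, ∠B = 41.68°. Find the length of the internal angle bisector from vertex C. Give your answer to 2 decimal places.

t_C ≈ 8.58

Law of sines: sin C = |AB|·sin B/|CA| ≈ 0.39373.
Since |CA| ≥ |AB|, only the acute value applies: ∠C ≈ 23.19°.
Then ∠A = 180° − ∠B − ∠C ≈ 115.13°.
Law of sines gives |BC| = |CA|·sin A/sin B ≈ 10.347.
The bisector from C has length 2·|BC|·|CA|·cos(∠C/2)/(|BC|+|CA|) ≈ 8.5845.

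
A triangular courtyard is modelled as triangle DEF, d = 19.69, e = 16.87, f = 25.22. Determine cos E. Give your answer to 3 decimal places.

By the law of cosines, cos E = (f² + d² − e²) / (2·f·d) ≈ 0.74424, so ∠E ≈ 41.91°.

0.744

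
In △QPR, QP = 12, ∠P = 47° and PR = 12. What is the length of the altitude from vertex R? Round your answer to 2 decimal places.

By the law of cosines, RQ² = QP² + PR² − 2·QP·PR·cos P = 91.584, so RQ ≈ 9.57.
Area = ½·QP·PR·sin P ≈ 52.657.
The altitude from R has length 2·area/QP ≈ 8.7762.

8.78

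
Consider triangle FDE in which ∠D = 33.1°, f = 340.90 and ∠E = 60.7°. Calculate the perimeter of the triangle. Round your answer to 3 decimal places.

perimeter ≈ 825.420

The third angle is ∠F = 180° − ∠D − ∠E = 86.20°.
Law of sines: d = f·sin D/sin F ≈ 186.58.
Law of sines: e = f·sin E/sin F ≈ 297.94.
Semiperimeter s = (340.9+186.58+297.94)/2 = 412.71.
Perimeter = 340.9 + 186.58 + 297.94 = 825.42.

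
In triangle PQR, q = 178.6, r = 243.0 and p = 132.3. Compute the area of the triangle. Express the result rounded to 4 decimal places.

Semiperimeter s = (132.3 + 178.6 + 243)/2 = 276.95.
Heron's formula: area = √(276.95·144.65·98.35·33.95) ≈ 11566.

11565.5682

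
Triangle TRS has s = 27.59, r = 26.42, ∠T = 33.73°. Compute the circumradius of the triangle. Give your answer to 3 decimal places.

By the law of cosines, t² = r² + s² − 2·r·s·cos T = 246.78, so t ≈ 15.709.
Area = ½·r·s·sin T ≈ 202.38.
Circumradius = t/(2 sin T) ≈ 14.145.

14.145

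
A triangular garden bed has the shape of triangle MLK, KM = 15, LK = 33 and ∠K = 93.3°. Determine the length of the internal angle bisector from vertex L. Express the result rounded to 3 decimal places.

34.144

By the law of cosines, ML² = LK² + KM² − 2·LK·KM·cos K = 1371, so ML ≈ 37.027.
Law of cosines again: cos L = (ML² + LK² − KM²)/(2·ML·LK) ≈ 0.91456, so ∠L ≈ 23.86°.
The bisector from L has length 2·ML·LK·cos(∠L/2)/(ML+LK) ≈ 34.144.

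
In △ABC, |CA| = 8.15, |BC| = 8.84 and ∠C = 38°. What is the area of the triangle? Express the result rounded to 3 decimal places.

Area = ½·|BC|·|CA|·sin C ≈ 22.178.

22.178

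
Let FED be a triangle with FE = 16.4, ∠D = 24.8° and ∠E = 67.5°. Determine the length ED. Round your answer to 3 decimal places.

39.067

The third angle is ∠F = 180° − ∠E − ∠D = 87.70°.
Law of sines: ED = FE·sin F/sin D ≈ 39.067.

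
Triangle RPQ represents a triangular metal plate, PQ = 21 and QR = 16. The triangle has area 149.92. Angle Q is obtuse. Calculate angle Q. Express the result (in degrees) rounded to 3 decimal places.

∠Q ≈ 116.826°

From area = ½·PQ·QR·sin Q, we get sin Q = 2·area/(PQ·QR) ≈ 0.89238.
Taking the obtuse solution, ∠Q ≈ 116.83°.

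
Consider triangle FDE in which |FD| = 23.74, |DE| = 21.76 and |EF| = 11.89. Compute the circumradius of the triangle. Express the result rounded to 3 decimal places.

11.929

By the law of cosines, cos F = (|EF|² + |FD|² − |DE|²) / (2·|EF|·|FD|) ≈ 0.41000, so ∠F ≈ 65.79°.
Circumradius = |DE|/(2 sin F) ≈ 11.929.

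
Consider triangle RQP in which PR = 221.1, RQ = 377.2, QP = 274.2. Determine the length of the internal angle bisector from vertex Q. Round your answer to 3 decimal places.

302.510

By the law of cosines, cos Q = (RQ² + QP² − PR²) / (2·RQ·QP) ≈ 0.81496, so ∠Q ≈ 35.42°.
The bisector from Q has length 2·RQ·QP·cos(∠Q/2)/(RQ+QP) ≈ 302.51.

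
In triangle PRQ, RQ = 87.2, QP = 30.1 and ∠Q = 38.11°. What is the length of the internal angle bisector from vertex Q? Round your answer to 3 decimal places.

By the law of cosines, PR² = RQ² + QP² − 2·RQ·QP·cos Q = 4379.4, so PR ≈ 66.177.
The bisector from Q has length 2·RQ·QP·cos(∠Q/2)/(RQ+QP) ≈ 42.3.

42.300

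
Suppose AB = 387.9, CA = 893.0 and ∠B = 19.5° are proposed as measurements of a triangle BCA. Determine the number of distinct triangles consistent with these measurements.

1

AB·sin B = 387.9·sin(19.5°) ≈ 129.5.
Since CA ≥ AB, exactly one triangle exists.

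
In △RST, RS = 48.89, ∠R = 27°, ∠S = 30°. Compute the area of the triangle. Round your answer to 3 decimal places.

323.471

The third angle is ∠T = 180° − ∠R − ∠S = 123.00°.
Law of sines: ST = RS·sin R/sin T ≈ 26.465.
Law of sines: TR = RS·sin S/sin T ≈ 29.147.
Area = ½·RS·ST·sin S ≈ 323.47.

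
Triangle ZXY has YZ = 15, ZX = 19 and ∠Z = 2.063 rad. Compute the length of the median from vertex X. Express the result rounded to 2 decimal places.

By the law of cosines, XY² = YZ² + ZX² − 2·YZ·ZX·cos Z = 855.36, so XY ≈ 29.247.
Median from X: ½√(2·ZX² + 2·XY² − YZ²) ≈ 23.493.

m_X ≈ 23.49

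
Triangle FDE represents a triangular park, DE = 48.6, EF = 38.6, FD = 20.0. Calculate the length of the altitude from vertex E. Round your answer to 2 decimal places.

Semiperimeter s = (48.6 + 38.6 + 20)/2 = 53.6.
Heron's formula: area = √(53.6·5·15·33.6) ≈ 367.52.
The altitude from E has length 2·area/FD ≈ 36.752.

36.75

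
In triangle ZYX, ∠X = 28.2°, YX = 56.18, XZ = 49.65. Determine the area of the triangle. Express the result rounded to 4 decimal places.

area ≈ 659.0517

Area = ½·YX·XZ·sin X ≈ 659.05.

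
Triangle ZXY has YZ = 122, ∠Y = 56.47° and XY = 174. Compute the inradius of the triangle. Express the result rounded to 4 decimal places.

r ≈ 39.9145

By the law of cosines, ZX² = XY² + YZ² − 2·XY·YZ·cos Y = 21708, so ZX ≈ 147.34.
Area = ½·XY·YZ·sin Y ≈ 8847.8.
Semiperimeter s = (174+122+147.34)/2 = 221.67.
Inradius = area/s = 8847.8/221.67 ≈ 39.914.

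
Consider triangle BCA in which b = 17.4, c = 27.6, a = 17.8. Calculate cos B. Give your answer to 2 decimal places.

0.79

By the law of cosines, cos B = (c² + a² − b²) / (2·c·a) ≈ 0.78961, so ∠B ≈ 37.85°.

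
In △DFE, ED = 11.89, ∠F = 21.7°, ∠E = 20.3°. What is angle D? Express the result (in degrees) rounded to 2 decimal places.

∠D ≈ 138.00°

The third angle is ∠D = 180° − ∠F − ∠E = 138.00°.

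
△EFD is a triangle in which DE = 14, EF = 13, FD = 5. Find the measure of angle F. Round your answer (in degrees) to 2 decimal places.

∠F ≈ 90.88°

By the law of cosines, cos F = (EF² + FD² − DE²) / (2·EF·FD) ≈ -0.01538, so ∠F ≈ 90.88°.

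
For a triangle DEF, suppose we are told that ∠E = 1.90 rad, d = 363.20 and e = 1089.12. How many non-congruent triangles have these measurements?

d·sin E = 363.20·sin(1.90 rad) ≈ 343.7.
Since ∠E is not acute, a triangle exists only if e > d; here e > d, so there is exactly one triangle.

1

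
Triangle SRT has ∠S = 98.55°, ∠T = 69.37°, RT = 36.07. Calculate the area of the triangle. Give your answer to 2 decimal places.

area ≈ 128.84

The third angle is ∠R = 180° − ∠T − ∠S = 12.08°.
Law of sines: TS = RT·sin R/sin S ≈ 7.6335.
Law of sines: SR = RT·sin T/sin S ≈ 34.136.
Area = ½·RT·TS·sin T ≈ 128.84.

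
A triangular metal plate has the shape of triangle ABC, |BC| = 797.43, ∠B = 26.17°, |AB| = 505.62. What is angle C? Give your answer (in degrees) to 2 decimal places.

By the law of cosines, |CA|² = |AB|² + |BC|² − 2·|AB|·|BC|·cos B = 1.6782e+05, so |CA| ≈ 409.65.
Law of cosines again: cos C = (|BC|² + |CA|² − |AB|²)/(2·|BC|·|CA|) ≈ 0.83886, so ∠C ≈ 32.98°.

∠C ≈ 32.98°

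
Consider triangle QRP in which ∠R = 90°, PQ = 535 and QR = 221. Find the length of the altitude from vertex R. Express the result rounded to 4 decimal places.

201.2631

Law of sines: sin P = QR·sin R/PQ ≈ 0.41308.
Since PQ ≥ QR, only the acute value applies: ∠P ≈ 24.40°.
Then ∠Q = 180° − ∠R − ∠P ≈ 65.60°.
Law of sines gives RP = PQ·sin Q/sin R ≈ 487.22.
Area = ½·PQ·QR·sin Q ≈ 53838.
The altitude from R has length 2·area/PQ ≈ 201.26.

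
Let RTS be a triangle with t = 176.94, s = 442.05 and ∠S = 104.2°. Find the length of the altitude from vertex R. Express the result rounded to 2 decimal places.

Law of sines: sin T = t·sin S/s ≈ 0.38804.
Since s ≥ t, only the acute value applies: ∠T ≈ 22.83°.
Then ∠R = 180° − ∠S − ∠T ≈ 52.97°.
Law of sines gives r = s·sin R/sin S ≈ 364.01.
Area = ½·s·t·sin R ≈ 31220.
The altitude from R has length 2·area/r ≈ 171.53.

171.53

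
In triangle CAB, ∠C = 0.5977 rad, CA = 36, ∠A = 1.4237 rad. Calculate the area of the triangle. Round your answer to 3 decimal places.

The third angle is ∠B = π − ∠C − ∠A = 1.1202 rad.
Law of sines: AB = CA·sin C/sin B ≈ 22.505.
Law of sines: BC = CA·sin A/sin B ≈ 39.56.
Area = ½·CA·AB·sin A ≈ 400.72.

400.717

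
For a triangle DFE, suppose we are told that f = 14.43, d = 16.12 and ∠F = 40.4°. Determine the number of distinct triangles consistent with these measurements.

d·sin F = 16.12·sin(40.4°) ≈ 10.45.
Since d sin F < f < d (10.45 < 14.43 < 16.12), two triangles exist.

2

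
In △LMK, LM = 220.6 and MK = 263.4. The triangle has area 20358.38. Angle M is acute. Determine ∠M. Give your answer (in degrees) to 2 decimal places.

44.49

From area = ½·LM·MK·sin M, we get sin M = 2·area/(LM·MK) ≈ 0.70073.
Taking the acute solution, ∠M ≈ 44.49°.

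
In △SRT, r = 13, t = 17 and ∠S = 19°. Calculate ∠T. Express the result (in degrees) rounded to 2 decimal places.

By the law of cosines, s² = r² + t² − 2·r·t·cos S = 40.081, so s ≈ 6.3309.
Law of cosines again: cos T = (s² + r² − t²)/(2·s·r) ≈ -0.48552, so ∠T ≈ 119.05°.

∠T ≈ 119.05°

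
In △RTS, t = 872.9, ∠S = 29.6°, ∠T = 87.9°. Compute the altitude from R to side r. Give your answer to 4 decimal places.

The third angle is ∠R = 180° − ∠T − ∠S = 62.50°.
Law of sines: r = t·sin R/sin T ≈ 774.79.
Law of sines: s = t·sin S/sin T ≈ 431.45.
Area = ½·t·r·sin S ≈ 1.6703e+05.
The altitude from R has length 2·area/r ≈ 431.16.

431.1619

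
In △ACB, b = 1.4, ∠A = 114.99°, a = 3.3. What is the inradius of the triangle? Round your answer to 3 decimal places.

0.435

Law of sines: sin B = b·sin A/a ≈ 0.38453.
Since a ≥ b, only the acute value applies: ∠B ≈ 22.61°.
Then ∠C = 180° − ∠A − ∠B ≈ 42.40°.
Law of sines gives c = a·sin C/sin A ≈ 2.4548.
Area = ½·a·b·sin C ≈ 1.5575.
Semiperimeter s = (3.3+2.4548+1.4)/2 = 3.5774.
Inradius = area/s = 1.5575/3.5774 ≈ 0.43537.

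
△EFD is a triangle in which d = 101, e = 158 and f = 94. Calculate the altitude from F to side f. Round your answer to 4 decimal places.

h_F ≈ 95.9535

Semiperimeter s = (158 + 94 + 101)/2 = 176.5.
Heron's formula: area = √(176.5·18.5·82.5·75.5) ≈ 4509.8.
The altitude from F has length 2·area/f ≈ 95.953.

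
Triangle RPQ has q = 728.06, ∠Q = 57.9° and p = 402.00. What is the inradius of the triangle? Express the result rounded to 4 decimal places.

Law of sines: sin P = p·sin Q/q ≈ 0.46774.
Since q ≥ p, only the acute value applies: ∠P ≈ 27.89°.
Then ∠R = 180° − ∠Q − ∠P ≈ 94.21°.
Law of sines gives r = q·sin R/sin Q ≈ 857.13.
Area = ½·q·p·sin R ≈ 1.4594e+05.
Semiperimeter s = (857.13+402+728.06)/2 = 993.59.
Inradius = area/s = 1.4594e+05/993.59 ≈ 146.89.

146.8856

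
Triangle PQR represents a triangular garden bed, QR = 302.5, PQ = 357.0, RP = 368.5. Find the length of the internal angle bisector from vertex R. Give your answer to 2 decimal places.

282.70

By the law of cosines, cos R = (QR² + RP² − PQ²) / (2·QR·RP) ≈ 0.44787, so ∠R ≈ 63.39°.
The bisector from R has length 2·QR·RP·cos(∠R/2)/(QR+RP) ≈ 282.7.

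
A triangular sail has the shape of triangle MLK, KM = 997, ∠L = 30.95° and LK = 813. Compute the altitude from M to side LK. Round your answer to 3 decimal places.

824.063

Law of sines: sin M = LK·sin L/KM ≈ 0.41938.
Since KM ≥ LK, only the acute value applies: ∠M ≈ 24.80°.
Then ∠K = 180° − ∠L − ∠M ≈ 124.25°.
Law of sines gives ML = KM·sin K/sin L ≈ 1602.3.
Area = ½·KM·LK·sin K ≈ 3.3498e+05.
The altitude from M has length 2·area/LK ≈ 824.06.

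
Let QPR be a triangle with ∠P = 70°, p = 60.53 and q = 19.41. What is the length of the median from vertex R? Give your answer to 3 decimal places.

m_R ≈ 31.383

Law of sines: sin Q = q·sin P/p ≈ 0.30133.
Since p ≥ q, only the acute value applies: ∠Q ≈ 17.54°.
Then ∠R = 180° − ∠P − ∠Q ≈ 92.46°.
Law of sines gives r = p·sin R/sin P ≈ 64.355.
Median from R: ½√(2·q² + 2·p² − r²) ≈ 31.383.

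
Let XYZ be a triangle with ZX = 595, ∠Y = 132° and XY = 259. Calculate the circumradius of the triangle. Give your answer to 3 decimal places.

400.326

Law of sines: sin Z = XY·sin Y/ZX ≈ 0.32349.
Since ZX ≥ XY, only the acute value applies: ∠Z ≈ 18.87°.
Then ∠X = 180° − ∠Y − ∠Z ≈ 29.13°.
Law of sines gives YZ = ZX·sin X/sin Y ≈ 389.7.
Circumradius = ZX/(2 sin Y) ≈ 400.33.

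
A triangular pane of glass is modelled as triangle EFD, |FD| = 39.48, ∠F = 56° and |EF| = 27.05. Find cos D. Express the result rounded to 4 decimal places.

By the law of cosines, |DE|² = |EF|² + |FD|² − 2·|EF|·|FD|·cos F = 1096, so |DE| ≈ 33.106.
Law of cosines again: cos D = (|FD|² + |DE|² − |EF|²)/(2·|FD|·|DE|) ≈ 0.73563, so ∠D ≈ 42.64°.

cos D ≈ 0.7356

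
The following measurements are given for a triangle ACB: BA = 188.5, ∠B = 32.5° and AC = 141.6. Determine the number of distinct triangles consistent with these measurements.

BA·sin B = 188.5·sin(32.5°) ≈ 101.3.
Since BA sin B < AC < BA (101.3 < 141.6 < 188.5), two triangles exist.

2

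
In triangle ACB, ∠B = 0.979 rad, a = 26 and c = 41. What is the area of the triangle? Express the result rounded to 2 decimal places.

Area = ½·a·c·sin B ≈ 442.36.

442.36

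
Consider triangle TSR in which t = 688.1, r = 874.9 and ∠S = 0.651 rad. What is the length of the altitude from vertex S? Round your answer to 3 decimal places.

By the law of cosines, s² = r² + t² − 2·r·t·cos S = 2.8115e+05, so s ≈ 530.23.
Area = ½·r·t·sin S ≈ 1.8241e+05.
The altitude from S has length 2·area/s ≈ 688.02.

h_S ≈ 688.024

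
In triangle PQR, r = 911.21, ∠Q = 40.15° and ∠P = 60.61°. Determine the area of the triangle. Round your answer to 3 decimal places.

area ≈ 237408.946

The third angle is ∠R = 180° − ∠P − ∠Q = 79.24°.
Law of sines: p = r·sin P/sin R ≈ 808.15.
Law of sines: q = r·sin Q/sin R ≈ 598.06.
Area = ½·r·p·sin Q ≈ 2.3741e+05.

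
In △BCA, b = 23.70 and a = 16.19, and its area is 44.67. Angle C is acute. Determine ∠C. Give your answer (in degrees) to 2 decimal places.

∠C ≈ 13.46°

From area = ½·a·b·sin C, we get sin C = 2·area/(a·b) ≈ 0.23284.
Taking the acute solution, ∠C ≈ 13.46°.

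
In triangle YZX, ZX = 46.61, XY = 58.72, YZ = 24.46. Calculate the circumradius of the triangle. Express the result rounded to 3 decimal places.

R ≈ 30.748

By the law of cosines, cos Y = (XY² + YZ² − ZX²) / (2·XY·YZ) ≈ 0.65232, so ∠Y ≈ 49.28°.
Circumradius = ZX/(2 sin Y) ≈ 30.748.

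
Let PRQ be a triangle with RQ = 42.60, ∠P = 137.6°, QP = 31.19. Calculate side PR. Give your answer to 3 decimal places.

Law of sines: sin R = QP·sin P/RQ ≈ 0.49370.
Since RQ ≥ QP, only the acute value applies: ∠R ≈ 29.58°.
Then ∠Q = 180° − ∠P − ∠R ≈ 12.82°.
Law of sines gives PR = RQ·sin Q/sin P ≈ 14.014.

14.014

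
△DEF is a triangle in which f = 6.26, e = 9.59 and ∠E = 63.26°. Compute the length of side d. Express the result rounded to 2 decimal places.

Law of sines: sin F = f·sin E/e ≈ 0.58296.
Since e ≥ f, only the acute value applies: ∠F ≈ 35.66°.
Then ∠D = 180° − ∠E − ∠F ≈ 81.08°.
Law of sines gives d = e·sin D/sin E ≈ 10.609.

10.61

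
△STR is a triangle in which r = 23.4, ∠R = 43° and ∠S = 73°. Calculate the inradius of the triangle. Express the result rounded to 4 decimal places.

7.9275

The third angle is ∠T = 180° − ∠R − ∠S = 64.00°.
Law of sines: s = r·sin S/sin R ≈ 32.812.
Law of sines: t = r·sin T/sin R ≈ 30.838.
Area = ½·r·s·sin T ≈ 345.04.
Semiperimeter p = (32.812+30.838+23.4)/2 = 43.525.
Inradius = area/p = 345.04/43.525 ≈ 7.9275.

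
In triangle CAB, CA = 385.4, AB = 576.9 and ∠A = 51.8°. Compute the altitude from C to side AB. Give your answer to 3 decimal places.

By the law of cosines, BC² = CA² + AB² − 2·CA·AB·cos A = 2.0636e+05, so BC ≈ 454.26.
Area = ½·CA·AB·sin A ≈ 87363.
The altitude from C has length 2·area/AB ≈ 302.87.

302.869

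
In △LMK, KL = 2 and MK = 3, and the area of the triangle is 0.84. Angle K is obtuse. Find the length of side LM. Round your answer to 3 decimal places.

From area = ½·MK·KL·sin K, we get sin K = 2·area/(MK·KL) ≈ 0.28000.
Taking the obtuse solution, ∠K ≈ 2.8578 rad.
Law of cosines then gives LM ≈ 4.9518.

4.952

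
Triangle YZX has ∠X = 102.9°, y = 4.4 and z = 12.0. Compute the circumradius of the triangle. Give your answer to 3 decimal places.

7.013

By the law of cosines, x² = y² + z² − 2·y·z·cos X = 186.94, so x ≈ 13.672.
Area = ½·y·z·sin X ≈ 25.734.
Circumradius = x/(2 sin X) ≈ 7.0132.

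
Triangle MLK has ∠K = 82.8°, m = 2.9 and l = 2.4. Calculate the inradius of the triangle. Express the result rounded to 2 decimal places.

By the law of cosines, k² = m² + l² − 2·m·l·cos K = 12.425, so k ≈ 3.525.
Area = ½·m·l·sin K ≈ 3.4526.
Semiperimeter s = (2.9+2.4+3.525)/2 = 4.4125.
Inradius = area/s = 3.4526/4.4125 ≈ 0.78245.

0.78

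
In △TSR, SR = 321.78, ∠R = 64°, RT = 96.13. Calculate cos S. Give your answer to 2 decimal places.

cos S ≈ 0.96

By the law of cosines, TS² = SR² + RT² − 2·SR·RT·cos R = 85663, so TS ≈ 292.68.
Law of cosines again: cos S = (TS² + SR² − RT²)/(2·TS·SR) ≈ 0.95543, so ∠S ≈ 17.17°.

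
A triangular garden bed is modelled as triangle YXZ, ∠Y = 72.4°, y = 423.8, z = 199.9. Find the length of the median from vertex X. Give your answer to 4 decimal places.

248.2024

Law of sines: sin Z = z·sin Y/y ≈ 0.44961.
Since y ≥ z, only the acute value applies: ∠Z ≈ 26.72°.
Then ∠X = 180° − ∠Y − ∠Z ≈ 80.88°.
Law of sines gives x = y·sin X/sin Y ≈ 438.99.
Median from X: ½√(2·z² + 2·y² − x²) ≈ 248.2.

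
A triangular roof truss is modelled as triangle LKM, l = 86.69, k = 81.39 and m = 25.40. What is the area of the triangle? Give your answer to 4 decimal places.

1031.8268

Semiperimeter s = (86.69 + 81.39 + 25.4)/2 = 96.74.
Heron's formula: area = √(96.74·10.05·15.35·71.34) ≈ 1031.8.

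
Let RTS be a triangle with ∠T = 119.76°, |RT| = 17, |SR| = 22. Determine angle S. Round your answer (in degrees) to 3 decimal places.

42.130

Law of sines: sin S = |RT|·sin T/|SR| ≈ 0.67081.
Since |SR| ≥ |RT|, only the acute value applies: ∠S ≈ 42.13°.
Then ∠R = 180° − ∠T − ∠S ≈ 18.11°.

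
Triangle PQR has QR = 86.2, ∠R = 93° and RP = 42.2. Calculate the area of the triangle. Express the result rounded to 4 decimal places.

1816.3274

Area = ½·QR·RP·sin R ≈ 1816.3.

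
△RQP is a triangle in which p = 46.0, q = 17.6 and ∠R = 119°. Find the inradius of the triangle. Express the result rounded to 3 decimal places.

By the law of cosines, r² = q² + p² − 2·q·p·cos R = 3210.8, so r ≈ 56.664.
Area = ½·q·p·sin R ≈ 354.05.
Semiperimeter s = (56.664+17.6+46)/2 = 60.132.
Inradius = area/s = 354.05/60.132 ≈ 5.8878.

5.888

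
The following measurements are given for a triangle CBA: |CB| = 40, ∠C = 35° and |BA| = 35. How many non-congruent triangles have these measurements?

|CB|·sin C = 40·sin(35°) ≈ 22.94.
Since |CB| sin C < |BA| < |CB| (22.94 < 35 < 40), two triangles exist.

2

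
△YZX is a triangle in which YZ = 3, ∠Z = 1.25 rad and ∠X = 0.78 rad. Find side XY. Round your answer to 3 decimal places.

4.048

The third angle is ∠Y = π − ∠Z − ∠X = 1.112 rad.
Law of sines: XY = YZ·sin Z/sin X ≈ 4.0481.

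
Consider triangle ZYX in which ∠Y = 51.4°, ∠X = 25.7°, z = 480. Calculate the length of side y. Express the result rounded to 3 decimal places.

384.843

The third angle is ∠Z = 180° − ∠Y − ∠X = 102.90°.
Law of sines: y = z·sin Y/sin Z ≈ 384.84.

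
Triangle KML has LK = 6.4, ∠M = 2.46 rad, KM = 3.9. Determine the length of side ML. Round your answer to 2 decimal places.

Law of sines: sin L = KM·sin M/LK ≈ 0.38392.
Since LK ≥ KM, only the acute value applies: ∠L ≈ 0.394 rad.
Then ∠K = π − ∠M − ∠L ≈ 0.288 rad.
Law of sines gives ML = LK·sin K/sin M ≈ 2.8809.

2.88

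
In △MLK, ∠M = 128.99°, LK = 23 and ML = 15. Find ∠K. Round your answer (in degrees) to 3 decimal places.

30.458

Law of sines: sin K = ML·sin M/LK ≈ 0.50691.
Since LK ≥ ML, only the acute value applies: ∠K ≈ 30.46°.
Then ∠L = 180° − ∠M − ∠K ≈ 20.55°.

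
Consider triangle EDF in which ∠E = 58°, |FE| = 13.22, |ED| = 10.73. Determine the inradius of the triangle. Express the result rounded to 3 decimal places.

By the law of cosines, |DF|² = |FE|² + |ED|² − 2·|FE|·|ED|·cos E = 139.56, so |DF| ≈ 11.814.
Area = ½·|FE|·|ED|·sin E ≈ 60.148.
Semiperimeter s = (11.814+13.22+10.73)/2 = 17.882.
Inradius = area/s = 60.148/17.882 ≈ 3.3636.

r ≈ 3.364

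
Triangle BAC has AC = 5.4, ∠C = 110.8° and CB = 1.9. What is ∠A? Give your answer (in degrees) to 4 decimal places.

∠A ≈ 16.2983°

By the law of cosines, BA² = AC² + CB² − 2·AC·CB·cos C = 40.057, so BA ≈ 6.329.
Law of cosines again: cos A = (BA² + AC² − CB²)/(2·BA·AC) ≈ 0.95981, so ∠A ≈ 16.30°.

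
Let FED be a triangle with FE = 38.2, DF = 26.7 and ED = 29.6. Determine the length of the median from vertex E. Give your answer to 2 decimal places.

Median from E: ½√(2·FE² + 2·ED² − DF²) ≈ 31.456.

m_E ≈ 31.46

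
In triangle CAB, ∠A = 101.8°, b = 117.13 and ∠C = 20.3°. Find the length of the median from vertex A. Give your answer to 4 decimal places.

The third angle is ∠B = 180° − ∠C − ∠A = 57.90°.
Law of sines: c = b·sin C/sin B ≈ 47.97.
Law of sines: a = b·sin A/sin B ≈ 135.35.
Median from A: ½√(2·b² + 2·c² − a²) ≈ 58.572.

m_A ≈ 58.5716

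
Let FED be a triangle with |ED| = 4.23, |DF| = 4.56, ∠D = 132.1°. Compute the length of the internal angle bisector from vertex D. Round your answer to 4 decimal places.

By the law of cosines, |FE|² = |ED|² + |DF|² − 2·|ED|·|DF|·cos D = 64.55, so |FE| ≈ 8.0343.
The bisector from D has length 2·|ED|·|DF|·cos(∠D/2)/(|ED|+|DF|) ≈ 1.7816.

t_D ≈ 1.7816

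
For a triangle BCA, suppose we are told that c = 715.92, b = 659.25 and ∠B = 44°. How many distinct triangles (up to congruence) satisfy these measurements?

c·sin B = 715.92·sin(44°) ≈ 497.3.
Since c sin B < b < c (497.3 < 659.25 < 715.92), two triangles exist.

2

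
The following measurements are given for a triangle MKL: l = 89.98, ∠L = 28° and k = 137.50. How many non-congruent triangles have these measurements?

2

k·sin L = 137.50·sin(28°) ≈ 64.55.
Since k sin L < l < k (64.55 < 89.98 < 137.50), two triangles exist.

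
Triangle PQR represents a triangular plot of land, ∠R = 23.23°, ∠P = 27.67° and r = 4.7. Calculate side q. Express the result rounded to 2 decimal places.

9.25

The third angle is ∠Q = 180° − ∠R − ∠P = 129.10°.
Law of sines: q = r·sin Q/sin R ≈ 9.2475.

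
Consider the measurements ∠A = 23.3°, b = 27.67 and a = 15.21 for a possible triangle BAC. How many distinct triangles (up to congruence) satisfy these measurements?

b·sin A = 27.67·sin(23.3°) ≈ 10.94.
Since b sin A < a < b (10.94 < 15.21 < 27.67), two triangles exist.

2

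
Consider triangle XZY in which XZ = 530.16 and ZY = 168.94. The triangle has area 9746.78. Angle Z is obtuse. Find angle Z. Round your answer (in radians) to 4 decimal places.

2.9222

From area = ½·XZ·ZY·sin Z, we get sin Z = 2·area/(XZ·ZY) ≈ 0.21765.
Taking the obtuse solution, ∠Z ≈ 2.922 rad.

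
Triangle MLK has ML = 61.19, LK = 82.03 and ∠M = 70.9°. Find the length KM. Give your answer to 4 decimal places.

78.2084

Law of sines: sin K = ML·sin M/LK ≈ 0.70488.
Since LK ≥ ML, only the acute value applies: ∠K ≈ 44.82°.
Then ∠L = 180° − ∠M − ∠K ≈ 64.28°.
Law of sines gives KM = LK·sin L/sin M ≈ 78.208.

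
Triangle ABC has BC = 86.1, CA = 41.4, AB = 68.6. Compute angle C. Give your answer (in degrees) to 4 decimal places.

51.6718

By the law of cosines, cos C = (BC² + CA² − AB²) / (2·BC·CA) ≈ 0.62017, so ∠C ≈ 51.67°.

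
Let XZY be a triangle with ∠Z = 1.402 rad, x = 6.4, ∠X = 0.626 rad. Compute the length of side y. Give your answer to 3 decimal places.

The third angle is ∠Y = π − ∠X − ∠Z = 1.114 rad.
Law of sines: y = x·sin Y/sin X ≈ 9.8013.

9.801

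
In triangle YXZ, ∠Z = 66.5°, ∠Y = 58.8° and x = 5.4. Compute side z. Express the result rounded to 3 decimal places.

The third angle is ∠X = 180° − ∠Z − ∠Y = 54.70°.
Law of sines: z = x·sin Z/sin X ≈ 6.0678.

6.068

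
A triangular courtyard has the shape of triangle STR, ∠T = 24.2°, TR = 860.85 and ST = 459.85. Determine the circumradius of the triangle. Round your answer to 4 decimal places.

585.4473

By the law of cosines, RS² = ST² + TR² − 2·ST·TR·cos T = 2.3038e+05, so RS ≈ 479.98.
Area = ½·ST·TR·sin T ≈ 81136.
Circumradius = RS/(2 sin T) ≈ 585.45.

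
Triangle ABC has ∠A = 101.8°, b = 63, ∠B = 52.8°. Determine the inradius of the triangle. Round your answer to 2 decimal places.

12.00

The third angle is ∠C = 180° − ∠A − ∠B = 25.40°.
Law of sines: a = b·sin A/sin B ≈ 77.422.
Law of sines: c = b·sin C/sin B ≈ 33.926.
Area = ½·b·a·sin C ≈ 1046.1.
Semiperimeter s = (77.422+63+33.926)/2 = 87.174.
Inradius = area/s = 1046.1/87.174 ≈ 12.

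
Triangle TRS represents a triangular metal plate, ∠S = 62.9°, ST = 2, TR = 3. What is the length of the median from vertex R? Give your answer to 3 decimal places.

3.005

Law of sines: sin R = ST·sin S/TR ≈ 0.59348.
Since TR ≥ ST, only the acute value applies: ∠R ≈ 36.40°.
Then ∠T = 180° − ∠S − ∠R ≈ 80.70°.
Law of sines gives RS = TR·sin T/sin S ≈ 3.3256.
Median from R: ½√(2·TR² + 2·RS² − ST²) ≈ 3.005.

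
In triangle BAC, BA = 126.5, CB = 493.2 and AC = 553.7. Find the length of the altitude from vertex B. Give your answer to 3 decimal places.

104.256

Semiperimeter s = (553.7 + 493.2 + 126.5)/2 = 586.7.
Heron's formula: area = √(586.7·33·93.5·460.2) ≈ 28863.
The altitude from B has length 2·area/AC ≈ 104.26.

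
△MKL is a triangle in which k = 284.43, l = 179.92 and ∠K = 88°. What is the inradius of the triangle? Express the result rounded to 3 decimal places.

58.980

Law of sines: sin L = l·sin K/k ≈ 0.63218.
Since k ≥ l, only the acute value applies: ∠L ≈ 39.21°.
Then ∠M = 180° − ∠K − ∠L ≈ 52.79°.
Law of sines gives m = k·sin M/sin K ≈ 226.66.
Area = ½·k·l·sin M ≈ 20378.
Semiperimeter s = (226.66+284.43+179.92)/2 = 345.51.
Inradius = area/s = 20378/345.51 ≈ 58.98.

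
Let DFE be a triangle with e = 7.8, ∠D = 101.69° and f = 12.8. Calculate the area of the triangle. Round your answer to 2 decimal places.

48.88

Area = ½·f·e·sin D ≈ 48.885.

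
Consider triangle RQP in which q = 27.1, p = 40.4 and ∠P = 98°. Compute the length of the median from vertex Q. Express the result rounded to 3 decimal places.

31.332

Law of sines: sin Q = q·sin P/p ≈ 0.66426.
Since p ≥ q, only the acute value applies: ∠Q ≈ 41.63°.
Then ∠R = 180° − ∠P − ∠Q ≈ 40.37°.
Law of sines gives r = p·sin R/sin P ≈ 26.427.
Median from Q: ½√(2·p² + 2·r² − q²) ≈ 31.332.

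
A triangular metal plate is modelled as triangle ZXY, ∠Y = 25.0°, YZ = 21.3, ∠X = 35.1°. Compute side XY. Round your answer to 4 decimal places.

32.1126

The third angle is ∠Z = 180° − ∠X − ∠Y = 119.90°.
Law of sines: XY = YZ·sin Z/sin X ≈ 32.113.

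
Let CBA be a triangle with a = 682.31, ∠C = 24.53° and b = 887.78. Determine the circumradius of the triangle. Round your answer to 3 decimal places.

By the law of cosines, c² = b² + a² − 2·b·a·cos C = 1.5156e+05, so c ≈ 389.31.
Area = ½·b·a·sin C ≈ 1.2574e+05.
Circumradius = c/(2 sin C) ≈ 468.86.

468.855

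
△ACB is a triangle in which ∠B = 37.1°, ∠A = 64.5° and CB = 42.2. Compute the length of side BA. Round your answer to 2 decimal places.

The third angle is ∠C = 180° − ∠B − ∠A = 78.40°.
Law of sines: BA = CB·sin C/sin A ≈ 45.8.

45.80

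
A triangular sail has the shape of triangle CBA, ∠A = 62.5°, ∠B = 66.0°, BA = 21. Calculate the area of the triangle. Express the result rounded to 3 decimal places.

228.309

The third angle is ∠C = 180° − ∠B − ∠A = 51.50°.
Law of sines: AC = BA·sin B/sin C ≈ 24.513.
Law of sines: CB = BA·sin A/sin C ≈ 23.801.
Area = ½·BA·AC·sin A ≈ 228.31.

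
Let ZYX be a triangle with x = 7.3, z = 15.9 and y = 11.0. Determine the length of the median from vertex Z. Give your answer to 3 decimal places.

4.893

Median from Z: ½√(2·y² + 2·x² − z²) ≈ 4.8931.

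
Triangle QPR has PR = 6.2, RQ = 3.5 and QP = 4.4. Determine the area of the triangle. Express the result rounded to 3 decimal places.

Semiperimeter s = (6.2 + 3.5 + 4.4)/2 = 7.05.
Heron's formula: area = √(7.05·0.85·3.55·2.65) ≈ 7.5083.

7.508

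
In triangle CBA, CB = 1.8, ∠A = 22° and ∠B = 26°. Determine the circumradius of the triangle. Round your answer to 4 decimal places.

2.4025

The third angle is ∠C = 180° − ∠B − ∠A = 132.00°.
Law of sines: BA = CB·sin C/sin A ≈ 3.5708.
Law of sines: AC = CB·sin B/sin A ≈ 2.1064.
Circumradius = CB/(2 sin A) ≈ 2.4025.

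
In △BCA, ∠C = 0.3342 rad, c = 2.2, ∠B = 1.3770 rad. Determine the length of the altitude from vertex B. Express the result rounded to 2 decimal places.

The third angle is ∠A = π − ∠B − ∠C = 1.4304 rad.
Law of sines: b = c·sin B/sin C ≈ 6.5815.
Law of sines: a = c·sin A/sin C ≈ 6.641.
Area = ½·c·b·sin A ≈ 7.1684.
The altitude from B has length 2·area/b ≈ 2.1784.

h_B ≈ 2.18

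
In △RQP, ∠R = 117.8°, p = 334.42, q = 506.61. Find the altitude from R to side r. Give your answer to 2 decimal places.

206.54

By the law of cosines, r² = q² + p² − 2·q·p·cos R = 5.2652e+05, so r ≈ 725.62.
Area = ½·q·p·sin R ≈ 74933.
The altitude from R has length 2·area/r ≈ 206.54.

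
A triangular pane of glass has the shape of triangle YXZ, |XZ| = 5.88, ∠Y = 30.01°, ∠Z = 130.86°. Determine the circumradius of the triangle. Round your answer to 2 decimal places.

5.88

The third angle is ∠X = 180° − ∠Z − ∠Y = 19.13°.
Law of sines: |ZY| = |XZ|·sin X/sin Y ≈ 3.8527.
Law of sines: |YX| = |XZ|·sin Z/sin Y ≈ 8.8915.
Circumradius = |XZ|/(2 sin Y) ≈ 5.8782.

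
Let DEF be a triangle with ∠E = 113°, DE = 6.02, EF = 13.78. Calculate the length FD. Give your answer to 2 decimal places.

By the law of cosines, FD² = DE² + EF² − 2·DE·EF·cos E = 290.96, so FD ≈ 17.057.

17.06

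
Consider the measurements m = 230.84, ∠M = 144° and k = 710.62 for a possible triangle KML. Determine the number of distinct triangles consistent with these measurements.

k·sin M = 710.62·sin(144°) ≈ 417.7.
Since ∠M is not acute, a triangle exists only if m > k; here m ≤ k, so there is no triangle.

0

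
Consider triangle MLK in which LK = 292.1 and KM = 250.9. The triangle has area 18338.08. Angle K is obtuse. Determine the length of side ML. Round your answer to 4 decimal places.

524.5706

From area = ½·LK·KM·sin K, we get sin K = 2·area/(LK·KM) ≈ 0.50044.
Taking the obtuse solution, ∠K ≈ 149.97°.
Law of cosines then gives ML ≈ 524.57.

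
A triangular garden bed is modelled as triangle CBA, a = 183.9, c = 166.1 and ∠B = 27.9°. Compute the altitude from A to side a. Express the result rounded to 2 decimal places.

h_A ≈ 77.72

By the law of cosines, b² = a² + c² − 2·a·c·cos B = 7417.8, so b ≈ 86.127.
Area = ½·a·c·sin B ≈ 7146.6.
The altitude from A has length 2·area/a ≈ 77.723.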